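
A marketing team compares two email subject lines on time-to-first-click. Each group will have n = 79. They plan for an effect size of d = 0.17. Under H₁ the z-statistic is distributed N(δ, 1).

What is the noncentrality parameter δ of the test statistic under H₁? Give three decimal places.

The noncentrality parameter scales effect size by the design's sample-size factor: δ = d·√(n/2) = 0.17 × √(79/2) = 1.0684

δ ≈ 1.068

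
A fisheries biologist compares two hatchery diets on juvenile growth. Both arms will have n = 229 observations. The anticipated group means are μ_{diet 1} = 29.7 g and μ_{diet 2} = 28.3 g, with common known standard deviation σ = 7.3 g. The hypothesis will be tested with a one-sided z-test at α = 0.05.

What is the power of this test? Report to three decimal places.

Standardized effect: d = |μ_{diet 1} − μ_{diet 2}| / σ = |29.7 − 28.3| / 7.3 = 0.1918
Noncentrality parameter: λ = d·√(n/2) = 0.1918 × √(229/2) = 2.0521
Critical value for a one-sided test at α = 0.05: z_α = 1.645.
Power = P(Z > 1.645 − λ) = Φ(0.407) = 0.6581.

Power ≈ 0.658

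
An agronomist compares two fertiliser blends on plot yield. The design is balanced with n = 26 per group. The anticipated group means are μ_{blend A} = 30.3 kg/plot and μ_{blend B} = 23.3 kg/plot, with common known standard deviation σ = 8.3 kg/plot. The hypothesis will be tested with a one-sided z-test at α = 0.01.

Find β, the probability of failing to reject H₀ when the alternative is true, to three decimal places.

Standardized effect: d = |μ_{blend A} − μ_{blend B}| / σ = |30.3 − 23.3| / 8.3 = 0.8434
Noncentrality parameter: δ = d·√(n/2) = 0.8434 × √(26/2) = 3.0408
Critical value for a one-sided test at α = 0.01: z_α = 2.326.
Power = Φ(δ − 2.326) = Φ(0.714) = 0.7625.
Type II error: β = 1 − power = 1 − 0.7625 = 0.2375.

β ≈ 0.237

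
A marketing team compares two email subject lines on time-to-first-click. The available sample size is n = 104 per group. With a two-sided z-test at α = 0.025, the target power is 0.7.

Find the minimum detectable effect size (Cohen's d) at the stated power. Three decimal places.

d ≈ 0.384

Need Φ(δ − 2.241) = 0.7, so δ = 2.241 + 0.524 = 2.766.
(The second rejection-region term Φ(−δ − z_{α/2}) is negligible and dropped.)
δ = d·√(n/2) ⇒ d = δ/√(n/2) = 2.766/√(104/2) = 0.3835.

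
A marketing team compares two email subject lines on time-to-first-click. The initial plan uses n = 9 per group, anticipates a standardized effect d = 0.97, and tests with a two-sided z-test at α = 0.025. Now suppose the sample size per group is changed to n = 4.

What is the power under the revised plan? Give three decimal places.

With n = 4 per group: δ = d·√(n/2) = 0.97 × √(4/2) = 1.3718. Critical value z_{0.0125} = 2.241.
Revised power = Φ(δ − 2.241) + Φ(−δ − 2.241) = Φ(-0.870) + Φ(-3.613) = 0.1923 + 0.0002 = 0.1924.

Power ≈ 0.192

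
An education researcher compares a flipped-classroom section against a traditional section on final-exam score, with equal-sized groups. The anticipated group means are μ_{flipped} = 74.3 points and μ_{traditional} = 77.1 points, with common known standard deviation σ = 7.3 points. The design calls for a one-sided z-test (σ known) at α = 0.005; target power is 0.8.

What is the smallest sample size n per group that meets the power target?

n = 159 per group

Standardized effect: d = |μ_{flipped} − μ_{traditional}| / σ = |74.3 − 77.1| / 7.3 = 0.3836
For power 0.8 need Φ(δ − z_{0.005}) = 0.8, so δ = z_{0.005} + z_{0.20} = 2.576 + 0.842 = 3.417.
δ = d·√(n/2) ⇒ n = 2(δ/d)² = 2 × (3.417 / 0.3836)² = 158.77.
Round up to the next whole unit.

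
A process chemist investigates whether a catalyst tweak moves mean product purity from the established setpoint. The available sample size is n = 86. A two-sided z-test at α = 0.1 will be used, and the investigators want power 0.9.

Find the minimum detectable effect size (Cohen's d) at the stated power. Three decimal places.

Need Φ(δ − 1.645) = 0.9, so δ = 1.645 + 1.282 = 2.926.
(The second rejection-region term Φ(−δ − z_{α/2}) is negligible and dropped.)
δ = d·√n ⇒ d = δ/√n = 2.926/√86 = 0.3156.

d ≈ 0.316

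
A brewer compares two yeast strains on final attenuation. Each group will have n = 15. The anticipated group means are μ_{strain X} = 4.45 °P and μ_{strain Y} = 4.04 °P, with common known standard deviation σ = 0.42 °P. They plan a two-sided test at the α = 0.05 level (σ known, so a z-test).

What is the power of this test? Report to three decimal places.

Standardized effect: d = |μ_{strain X} − μ_{strain Y}| / σ = |4.45 − 4.04| / 0.42 = 0.9762
Noncentrality parameter: δ = d·√(n/2) = 0.9762 × √(15/2) = 2.6734
Critical value for a two-sided test at α = 0.05: z_{α/2} = 1.960.
Power = Φ(δ − 1.960) + Φ(−δ − 1.960) = Φ(0.713) + Φ(-4.633) = 0.7622 + 0.0000 = 0.7622.

Power ≈ 0.762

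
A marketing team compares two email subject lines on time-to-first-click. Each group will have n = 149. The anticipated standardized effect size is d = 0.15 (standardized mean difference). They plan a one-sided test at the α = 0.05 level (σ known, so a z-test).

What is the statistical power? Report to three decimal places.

Noncentrality parameter: δ = d·√(n/2) = 0.15 × √(149/2) = 1.2947
Critical value for a one-sided test at α = 0.05: z_α = 1.645.
Power = Φ(δ − 1.645) = Φ(-0.350) = 0.3631.

Power ≈ 0.363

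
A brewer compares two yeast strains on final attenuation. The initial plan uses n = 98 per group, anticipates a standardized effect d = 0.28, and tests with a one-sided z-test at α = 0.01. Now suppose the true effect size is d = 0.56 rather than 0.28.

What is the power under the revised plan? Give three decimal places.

With d = 0.56: δ = d·√(n/2) = 0.56 × √(98/2) = 3.9200. Critical value z_{0.01} = 2.326.
Revised power = P(Z > 2.326 − δ) = Φ(1.594) = 0.9445.

Power ≈ 0.944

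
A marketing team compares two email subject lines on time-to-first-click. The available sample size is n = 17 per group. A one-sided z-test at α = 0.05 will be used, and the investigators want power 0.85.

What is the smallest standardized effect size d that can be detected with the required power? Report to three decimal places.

Required noncentrality: δ = z_{0.05} + z_{0.15} = 1.645 + 1.036 = 2.681.
δ = d·√(n/2) ⇒ d = δ/√(n/2) = 2.681/√(17/2) = 0.9197.

d ≈ 0.920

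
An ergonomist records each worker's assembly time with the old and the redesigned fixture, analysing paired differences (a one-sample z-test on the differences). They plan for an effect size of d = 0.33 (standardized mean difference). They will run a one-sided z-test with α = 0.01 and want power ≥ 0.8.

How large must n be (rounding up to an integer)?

Set Φ(δ − 2.326) = 0.8; then δ − 2.326 = Φ⁻¹(0.8) = 0.842, giving δ = 3.168.
δ = d·√n ⇒ n = (δ/d)² = (3.168 / 0.33)² = 92.16.
Round up to the next whole unit.

n = 93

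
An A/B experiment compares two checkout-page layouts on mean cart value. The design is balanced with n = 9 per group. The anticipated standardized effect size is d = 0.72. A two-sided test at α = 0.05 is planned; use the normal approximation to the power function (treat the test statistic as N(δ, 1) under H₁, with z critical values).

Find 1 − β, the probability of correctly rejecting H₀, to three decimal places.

Power ≈ 0.333

Noncentrality parameter: δ = d·√(n/2) = 0.72 × √(9/2) = 1.5274
Two-sided α = 0.05 → critical value z_{0.025} = 1.960.
Power = Φ(δ − 1.960) + Φ(−δ − 1.960) = Φ(-0.433) + Φ(-3.487) = 0.3326 + 0.0002 = 0.3329.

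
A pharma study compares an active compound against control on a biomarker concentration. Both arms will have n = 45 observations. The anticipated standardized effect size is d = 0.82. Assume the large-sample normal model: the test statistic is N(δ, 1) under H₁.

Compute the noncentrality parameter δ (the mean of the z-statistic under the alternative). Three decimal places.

The noncentrality parameter scales effect size by the design's sample-size factor: δ = d·√(n/2) = 0.82 × √(45/2) = 3.8896

δ ≈ 3.890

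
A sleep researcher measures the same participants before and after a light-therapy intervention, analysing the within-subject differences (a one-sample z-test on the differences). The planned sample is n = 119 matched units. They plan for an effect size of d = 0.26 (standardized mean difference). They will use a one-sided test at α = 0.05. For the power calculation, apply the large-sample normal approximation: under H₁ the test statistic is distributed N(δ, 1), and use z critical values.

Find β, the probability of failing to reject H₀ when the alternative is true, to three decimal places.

β ≈ 0.117

Noncentrality parameter: δ = d·√n = 0.26 × √119 = 2.8363
One-sided α = 0.05 → critical value z_{0.05} = 1.645.
Power = P(Z > 1.645 − δ) = Φ(1.191) = 0.8833.
Type II error: β = 1 − power = 1 − 0.8833 = 0.1167.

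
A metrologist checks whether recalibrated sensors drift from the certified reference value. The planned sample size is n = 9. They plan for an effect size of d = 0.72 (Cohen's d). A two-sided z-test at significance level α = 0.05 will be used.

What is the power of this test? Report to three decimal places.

Power ≈ 0.579

Noncentrality parameter: λ = d·√n = 0.72 × √9 = 2.1600
Two-sided α = 0.05 → critical value z_{0.025} = 1.960.
Power = Φ(λ − 1.960) + Φ(−λ − 1.960) = Φ(0.200) + Φ(-4.120) = 0.5793 + 0.0000 = 0.5793.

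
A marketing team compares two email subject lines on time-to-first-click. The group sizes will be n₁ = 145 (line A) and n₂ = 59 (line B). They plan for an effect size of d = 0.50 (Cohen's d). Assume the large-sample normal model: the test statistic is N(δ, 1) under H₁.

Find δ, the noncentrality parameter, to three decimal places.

δ ≈ 3.238

The noncentrality parameter scales effect size by the design's sample-size factor: δ = d / √(1/n₁ + 1/n₂) = 0.50 / √(1/145 + 1/59) = 3.2379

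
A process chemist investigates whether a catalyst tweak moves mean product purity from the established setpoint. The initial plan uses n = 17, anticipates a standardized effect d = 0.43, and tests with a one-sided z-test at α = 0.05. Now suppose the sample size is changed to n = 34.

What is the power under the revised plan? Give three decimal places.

With n = 34: δ = d·√n = 0.43 × √34 = 2.5073. Critical value z_{0.05} = 1.645.
Revised power = Φ(δ − 1.645) = Φ(0.862) = 0.8058.

Power ≈ 0.806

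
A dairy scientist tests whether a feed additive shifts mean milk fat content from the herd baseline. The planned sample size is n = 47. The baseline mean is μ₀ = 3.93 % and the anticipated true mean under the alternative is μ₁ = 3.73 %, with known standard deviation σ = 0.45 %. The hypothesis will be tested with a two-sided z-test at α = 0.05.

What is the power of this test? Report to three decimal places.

Standardized effect: d = |μ₁ − μ₀| / σ = |3.73 − 3.93| / 0.45 = 0.4444
Noncentrality parameter: λ = d·√n = 0.4444 × √47 = 3.0470
Two-sided α = 0.05 → critical value z_{0.025} = 1.960.
Power = Φ(λ − 1.960) + Φ(−λ − 1.960) = Φ(1.087) + Φ(-5.007) = 0.8615 + 0.0000 = 0.8615.

Power ≈ 0.861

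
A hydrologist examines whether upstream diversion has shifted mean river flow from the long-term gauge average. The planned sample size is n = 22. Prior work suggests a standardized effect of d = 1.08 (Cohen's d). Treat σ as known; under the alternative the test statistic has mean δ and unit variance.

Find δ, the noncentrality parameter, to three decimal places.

The noncentrality parameter scales effect size by the design's sample-size factor: δ = d·√n = 1.08 × √22 = 5.0656

δ ≈ 5.066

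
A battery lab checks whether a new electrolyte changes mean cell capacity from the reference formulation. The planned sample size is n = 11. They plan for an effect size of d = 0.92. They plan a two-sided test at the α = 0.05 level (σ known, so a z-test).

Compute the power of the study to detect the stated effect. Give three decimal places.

Noncentrality parameter: δ = d·√n = 0.92 × √11 = 3.0513
Critical value for a two-sided test at α = 0.05: z_{α/2} = 1.960.
Power = Φ(δ − 1.960) + Φ(−δ − 1.960) = Φ(1.091) + Φ(-5.011) = 0.8624 + 0.0000 = 0.8624.

Power ≈ 0.862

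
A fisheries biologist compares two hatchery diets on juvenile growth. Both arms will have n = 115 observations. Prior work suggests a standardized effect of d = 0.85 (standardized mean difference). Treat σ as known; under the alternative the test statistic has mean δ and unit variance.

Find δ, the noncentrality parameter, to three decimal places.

δ ≈ 6.445

δ = d·√(n/2) = 0.85 × √(115/2) = 6.4454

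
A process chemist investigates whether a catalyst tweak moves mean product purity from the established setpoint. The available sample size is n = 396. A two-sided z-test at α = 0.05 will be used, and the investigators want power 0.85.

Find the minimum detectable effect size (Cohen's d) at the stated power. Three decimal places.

d ≈ 0.151

Required noncentrality: δ = z_{0.025} + z_{0.15} = 1.960 + 1.036 = 2.996.
(The second rejection-region term Φ(−δ − z_{α/2}) is negligible and dropped.)
δ = d·√n ⇒ d = δ/√n = 2.996/√396 = 0.1506.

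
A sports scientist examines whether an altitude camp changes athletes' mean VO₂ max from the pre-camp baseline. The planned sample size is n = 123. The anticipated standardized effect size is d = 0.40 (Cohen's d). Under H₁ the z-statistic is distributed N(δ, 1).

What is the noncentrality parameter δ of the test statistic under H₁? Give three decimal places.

The noncentrality parameter scales effect size by the design's sample-size factor: δ = d·√n = 0.40 × √123 = 4.4362

δ ≈ 4.436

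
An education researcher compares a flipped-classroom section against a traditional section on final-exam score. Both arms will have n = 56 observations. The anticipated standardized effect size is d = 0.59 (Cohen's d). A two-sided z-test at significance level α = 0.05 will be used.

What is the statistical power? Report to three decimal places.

Noncentrality parameter: λ = d·√(n/2) = 0.59 × √(56/2) = 3.1220
Two-sided α = 0.05 → critical value z_{0.025} = 1.960.
Power = Φ(λ − 1.960) + Φ(−λ − 1.960) = Φ(1.162) + Φ(-5.082) = 0.8774 + 0.0000 = 0.8774.

Power ≈ 0.877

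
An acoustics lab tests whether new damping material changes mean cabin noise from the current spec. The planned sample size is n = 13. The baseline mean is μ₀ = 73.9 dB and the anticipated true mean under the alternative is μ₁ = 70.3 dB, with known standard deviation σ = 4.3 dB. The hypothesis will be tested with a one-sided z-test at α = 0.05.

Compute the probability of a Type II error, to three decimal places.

Standardized effect: d = |μ₁ − μ₀| / σ = |70.3 − 73.9| / 4.3 = 0.8372
Noncentrality parameter: δ = d·√n = 0.8372 × √13 = 3.0186
Critical value for a one-sided test at α = 0.05: z_α = 1.645.
Power = Φ(δ − 1.645) = Φ(1.374) = 0.9152.
Type II error: β = 1 − power = 1 − 0.9152 = 0.0848.

β ≈ 0.085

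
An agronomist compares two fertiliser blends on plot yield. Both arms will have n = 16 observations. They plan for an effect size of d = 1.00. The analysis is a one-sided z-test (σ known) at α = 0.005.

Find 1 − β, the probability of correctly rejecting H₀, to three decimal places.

Noncentrality parameter: δ = d·√(n/2) = 1.00 × √(16/2) = 2.8284
Critical value for a one-sided test at α = 0.005: z_α = 2.576.
Power = Φ(δ − 2.576) = Φ(0.253) = 0.5997.

Power ≈ 0.600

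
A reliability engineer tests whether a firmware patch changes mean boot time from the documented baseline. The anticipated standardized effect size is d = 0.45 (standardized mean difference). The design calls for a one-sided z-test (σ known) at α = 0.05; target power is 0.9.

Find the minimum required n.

For power 0.9 need Φ(δ − z_{0.05}) = 0.9, so δ = z_{0.05} + z_{0.10} = 1.645 + 1.282 = 2.926.
δ = d·√n ⇒ n = (δ/d)² = (2.926 / 0.45)² = 42.29.
Round up to the next whole unit.

n = 43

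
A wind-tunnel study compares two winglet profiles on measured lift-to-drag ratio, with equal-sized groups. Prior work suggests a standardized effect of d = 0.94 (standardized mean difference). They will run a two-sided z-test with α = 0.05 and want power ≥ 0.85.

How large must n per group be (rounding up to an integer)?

For power 0.85 need Φ(δ − z_{0.025}) = 0.85, so δ = z_{0.025} + z_{0.15} = 1.960 + 1.036 = 2.996.
(Ignoring the negligible lower-tail rejection probability gives the usual closed-form inversion.)
δ = d·√(n/2) ⇒ n = 2(δ/d)² = 2 × (2.996 / 0.94)² = 20.32.
Round up to the next whole unit.

n = 21 per group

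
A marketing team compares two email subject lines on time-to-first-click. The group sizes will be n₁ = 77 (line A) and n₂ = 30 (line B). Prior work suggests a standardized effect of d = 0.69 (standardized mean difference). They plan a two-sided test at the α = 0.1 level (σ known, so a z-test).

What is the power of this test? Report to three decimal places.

Noncentrality parameter: δ = d / √(1/n₁ + 1/n₂) = 0.69 / √(1/77 + 1/30) = 3.2060
Two-sided α = 0.1 → critical value z_{0.05} = 1.645.
Power = Φ(δ − 1.645) + Φ(−δ − 1.645) = Φ(1.561) + Φ(-4.851) = 0.9408 + 0.0000 = 0.9408.

Power ≈ 0.941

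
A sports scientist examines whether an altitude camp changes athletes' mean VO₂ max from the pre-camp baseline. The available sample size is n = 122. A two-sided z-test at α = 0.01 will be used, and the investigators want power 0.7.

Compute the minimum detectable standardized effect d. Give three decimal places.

d ≈ 0.281

Required noncentrality: δ = z_{0.005} + z_{0.30} = 2.576 + 0.524 = 3.100.
(The second rejection-region term Φ(−δ − z_{α/2}) is negligible and dropped.)
δ = d·√n ⇒ d = δ/√n = 3.100/√122 = 0.2807.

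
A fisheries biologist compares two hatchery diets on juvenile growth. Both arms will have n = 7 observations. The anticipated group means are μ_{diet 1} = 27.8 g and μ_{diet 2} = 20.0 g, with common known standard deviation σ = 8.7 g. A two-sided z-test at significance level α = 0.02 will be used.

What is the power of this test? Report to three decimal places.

Standardized effect: d = |μ_{diet 1} − μ_{diet 2}| / σ = |27.8 − 20.0| / 8.7 = 0.8966
Noncentrality parameter: δ = d·√(n/2) = 0.8966 × √(7/2) = 1.6773
Two-sided α = 0.02 → critical value z_{0.01} = 2.326.
Power = Φ(δ − 2.326) + Φ(−δ − 2.326) = Φ(-0.649) + Φ(-4.004) = 0.2582 + 0.0000 = 0.2582.

Power ≈ 0.258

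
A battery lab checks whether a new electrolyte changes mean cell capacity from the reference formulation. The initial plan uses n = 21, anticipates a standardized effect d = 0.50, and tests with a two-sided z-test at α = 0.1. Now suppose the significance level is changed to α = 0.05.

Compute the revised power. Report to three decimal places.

δ = d·√n = 0.50 × √21 = 2.2913 (unchanged). New critical value: z_{0.025} = 1.960.
Revised power = Φ(δ − 1.960) + Φ(−δ − 1.960) = Φ(0.331) + Φ(-4.251) = 0.6298 + 0.0000 = 0.6298.

Power ≈ 0.630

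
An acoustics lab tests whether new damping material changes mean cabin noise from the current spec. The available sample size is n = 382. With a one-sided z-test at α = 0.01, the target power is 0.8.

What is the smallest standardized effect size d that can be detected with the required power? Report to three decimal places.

d ≈ 0.162

Need Φ(δ − 2.326) = 0.8, so δ = 2.326 + 0.842 = 3.168.
δ = d·√n ⇒ d = δ/√n = 3.168/√382 = 0.1621.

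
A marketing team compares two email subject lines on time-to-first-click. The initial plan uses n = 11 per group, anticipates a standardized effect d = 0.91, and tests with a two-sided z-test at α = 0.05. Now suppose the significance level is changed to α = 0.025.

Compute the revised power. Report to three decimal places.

δ = d·√(n/2) = 0.91 × √(11/2) = 2.1341 (unchanged). New critical value: z_{0.0125} = 2.241.
Revised power = Φ(δ − 2.241) + Φ(−δ − 2.241) = Φ(-0.107) + Φ(-4.376) = 0.4573 + 0.0000 = 0.4573.

Power ≈ 0.457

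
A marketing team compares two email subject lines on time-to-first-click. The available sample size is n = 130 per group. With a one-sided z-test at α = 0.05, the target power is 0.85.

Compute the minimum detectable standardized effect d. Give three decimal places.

d ≈ 0.333

Required noncentrality: δ = z_{0.05} + z_{0.15} = 1.645 + 1.036 = 2.681.
δ = d·√(n/2) ⇒ d = δ/√(n/2) = 2.681/√(130/2) = 0.3326.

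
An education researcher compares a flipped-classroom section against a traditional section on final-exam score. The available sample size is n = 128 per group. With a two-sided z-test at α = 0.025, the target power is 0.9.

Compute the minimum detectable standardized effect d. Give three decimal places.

Need Φ(δ − 2.241) = 0.9, so δ = 2.241 + 1.282 = 3.523.
(The second rejection-region term Φ(−δ − z_{α/2}) is negligible and dropped.)
δ = d·√(n/2) ⇒ d = δ/√(n/2) = 3.523/√(128/2) = 0.4404.

d ≈ 0.440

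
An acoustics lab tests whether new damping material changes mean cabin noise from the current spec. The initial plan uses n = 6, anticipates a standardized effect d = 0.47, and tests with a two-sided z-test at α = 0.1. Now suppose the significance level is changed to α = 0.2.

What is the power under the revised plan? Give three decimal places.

δ = d·√n = 0.47 × √6 = 1.1513 (unchanged). New critical value: z_{0.1} = 1.282.
Revised power = Φ(δ − 1.282) + Φ(−δ − 1.282) = Φ(-0.130) + Φ(-2.433) = 0.4482 + 0.0075 = 0.4557.

Power ≈ 0.456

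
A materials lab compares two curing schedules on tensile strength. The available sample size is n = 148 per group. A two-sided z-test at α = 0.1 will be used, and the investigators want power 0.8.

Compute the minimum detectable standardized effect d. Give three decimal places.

d ≈ 0.289

Need Φ(δ − 1.645) = 0.8, so δ = 1.645 + 0.842 = 2.486.
(Lower-tail contribution to power is negligible for δ > 0.)
δ = d·√(n/2) ⇒ d = δ/√(n/2) = 2.486/√(148/2) = 0.2890.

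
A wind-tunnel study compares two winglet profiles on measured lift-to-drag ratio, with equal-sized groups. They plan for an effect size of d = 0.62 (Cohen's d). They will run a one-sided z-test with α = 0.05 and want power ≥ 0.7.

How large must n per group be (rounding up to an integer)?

n = 25 per group

Set Φ(δ − 1.645) = 0.7; then δ − 1.645 = Φ⁻¹(0.7) = 0.524, giving δ = 2.169.
δ = d·√(n/2) ⇒ n = 2(δ/d)² = 2 × (2.169 / 0.62)² = 24.48.
Round up to the next whole unit.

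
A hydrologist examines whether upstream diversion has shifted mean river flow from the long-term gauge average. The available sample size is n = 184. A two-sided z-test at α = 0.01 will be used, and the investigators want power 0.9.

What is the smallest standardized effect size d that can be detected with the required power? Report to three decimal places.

d ≈ 0.284

Need Φ(δ − 2.576) = 0.9, so δ = 2.576 + 1.282 = 3.857.
(Lower-tail contribution to power is negligible for δ > 0.)
δ = d·√n ⇒ d = δ/√n = 3.857/√184 = 0.2844.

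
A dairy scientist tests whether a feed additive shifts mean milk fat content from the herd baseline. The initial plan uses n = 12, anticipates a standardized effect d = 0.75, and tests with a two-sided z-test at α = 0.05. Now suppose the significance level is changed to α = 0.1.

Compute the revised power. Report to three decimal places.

δ = d·√n = 0.75 × √12 = 2.5981 (unchanged). New critical value: z_{0.05} = 1.645.
Revised power = Φ(δ − 1.645) + Φ(−δ − 1.645) = Φ(0.953) + Φ(-4.243) = 0.8298 + 0.0000 = 0.8298.

Power ≈ 0.830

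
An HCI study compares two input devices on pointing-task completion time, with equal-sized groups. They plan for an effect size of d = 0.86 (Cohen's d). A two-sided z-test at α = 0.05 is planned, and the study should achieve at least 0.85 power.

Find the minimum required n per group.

n = 25 per group

For power 0.85 need Φ(δ − z_{0.025}) = 0.85, so δ = z_{0.025} + z_{0.15} = 1.960 + 1.036 = 2.996.
(The Φ(−δ − z_{α/2}) term is vanishingly small for δ > 0 and is dropped in the standard sample-size formula.)
δ = d·√(n/2) ⇒ n = 2(δ/d)² = 2 × (2.996 / 0.86)² = 24.28.
Rounding up, n = 25 per group.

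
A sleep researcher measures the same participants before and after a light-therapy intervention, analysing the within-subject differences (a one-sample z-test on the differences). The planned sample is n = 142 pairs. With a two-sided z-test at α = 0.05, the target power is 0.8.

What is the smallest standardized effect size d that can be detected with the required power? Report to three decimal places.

d ≈ 0.235

Need Φ(δ − 1.960) = 0.8, so δ = 1.960 + 0.842 = 2.802.
(The second rejection-region term Φ(−δ − z_{α/2}) is negligible and dropped.)
δ = d·√n ⇒ d = δ/√n = 2.802/√142 = 0.2351.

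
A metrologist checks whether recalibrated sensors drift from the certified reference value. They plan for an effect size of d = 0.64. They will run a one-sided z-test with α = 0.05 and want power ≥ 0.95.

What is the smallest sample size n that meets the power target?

For power 0.95 need Φ(δ − z_{0.05}) = 0.95, so δ = z_{0.05} + z_{0.05} = 1.645 + 1.645 = 3.290.
δ = d·√n ⇒ n = (δ/d)² = (3.290 / 0.64)² = 26.42.
Rounding up, n = 27.

n = 27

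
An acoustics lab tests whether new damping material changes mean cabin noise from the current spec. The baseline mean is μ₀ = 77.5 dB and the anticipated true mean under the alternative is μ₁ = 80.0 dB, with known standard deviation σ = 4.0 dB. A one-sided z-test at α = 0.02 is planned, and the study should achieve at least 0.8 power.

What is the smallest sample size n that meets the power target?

n = 22

Standardized effect: d = |μ₁ − μ₀| / σ = |80.0 − 77.5| / 4.0 = 0.6250
For power 0.8 need Φ(δ − z_{0.02}) = 0.8, so δ = z_{0.02} + z_{0.20} = 2.054 + 0.842 = 2.895.
δ = d·√n ⇒ n = (δ/d)² = (2.895 / 0.6250)² = 21.46.
Round up to the next whole unit.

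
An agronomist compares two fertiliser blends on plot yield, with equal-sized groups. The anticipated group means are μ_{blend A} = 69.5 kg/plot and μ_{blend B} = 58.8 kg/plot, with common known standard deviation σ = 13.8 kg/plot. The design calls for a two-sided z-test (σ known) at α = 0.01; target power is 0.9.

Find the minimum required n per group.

Standardized effect: d = |μ_{blend A} − μ_{blend B}| / σ = |69.5 − 58.8| / 13.8 = 0.7754
For power 0.9 need Φ(δ − z_{0.005}) = 0.9, so δ = z_{0.005} + z_{0.10} = 2.576 + 1.282 = 3.857.
(Ignoring the negligible lower-tail rejection probability gives the usual closed-form inversion.)
δ = d·√(n/2) ⇒ n = 2(δ/d)² = 2 × (3.857 / 0.7754)² = 49.50.
Round up to the next whole unit.

n = 50 per group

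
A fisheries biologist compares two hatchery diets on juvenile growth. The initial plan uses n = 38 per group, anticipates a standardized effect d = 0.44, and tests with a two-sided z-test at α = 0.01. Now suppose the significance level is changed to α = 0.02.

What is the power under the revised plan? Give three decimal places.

Power ≈ 0.341

δ = d·√(n/2) = 0.44 × √(38/2) = 1.9179 (unchanged). New critical value: z_{0.01} = 2.326.
Revised power = Φ(δ − 2.326) + Φ(−δ − 2.326) = Φ(-0.408) + Φ(-4.244) = 0.3415 + 0.0000 = 0.3415.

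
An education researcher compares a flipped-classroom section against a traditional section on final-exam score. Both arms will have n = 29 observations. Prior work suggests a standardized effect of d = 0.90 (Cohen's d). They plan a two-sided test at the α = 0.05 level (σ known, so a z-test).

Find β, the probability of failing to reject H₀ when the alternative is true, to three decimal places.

Noncentrality parameter: δ = d·√(n/2) = 0.90 × √(29/2) = 3.4271
Two-sided α = 0.05 → critical value z_{0.025} = 1.960.
Power = Φ(δ − 1.960) + Φ(−δ − 1.960) = Φ(1.467) + Φ(-5.387) = 0.9288 + 0.0000 = 0.9288.
Type II error: β = 1 − power = 1 − 0.9288 = 0.0712.

β ≈ 0.071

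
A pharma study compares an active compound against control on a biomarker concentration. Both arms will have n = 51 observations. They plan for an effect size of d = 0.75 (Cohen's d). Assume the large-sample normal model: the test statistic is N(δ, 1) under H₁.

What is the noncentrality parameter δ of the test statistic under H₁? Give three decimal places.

δ ≈ 3.787

The noncentrality parameter scales effect size by the design's sample-size factor: δ = d·√(n/2) = 0.75 × √(51/2) = 3.7873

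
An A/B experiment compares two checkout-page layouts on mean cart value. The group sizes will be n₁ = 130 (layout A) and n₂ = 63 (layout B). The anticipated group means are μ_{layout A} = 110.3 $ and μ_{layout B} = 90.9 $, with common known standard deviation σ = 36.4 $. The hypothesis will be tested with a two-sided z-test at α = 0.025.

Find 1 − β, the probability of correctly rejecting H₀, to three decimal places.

Standardized effect: d = |μ_{layout A} − μ_{layout B}| / σ = |110.3 − 90.9| / 36.4 = 0.5330
Noncentrality parameter: δ = d / √(1/n₁ + 1/n₂) = 0.5330 / √(1/130 + 1/63) = 3.4719
Two-sided α = 0.025 → critical value z_{0.0125} = 2.241.
Power = Φ(δ − 2.241) + Φ(−δ − 2.241) = Φ(1.230) + Φ(-5.713) = 0.8907 + 0.0000 = 0.8907.

Power ≈ 0.891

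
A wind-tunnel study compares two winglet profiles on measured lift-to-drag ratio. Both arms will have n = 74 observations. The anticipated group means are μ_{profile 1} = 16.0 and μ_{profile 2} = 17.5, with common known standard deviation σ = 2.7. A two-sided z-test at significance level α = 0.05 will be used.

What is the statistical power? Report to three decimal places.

Power ≈ 0.922

Standardized effect: d = |μ_{profile 1} − μ_{profile 2}| / σ = |16.0 − 17.5| / 2.7 = 0.5556
Noncentrality parameter: δ = d·√(n/2) = 0.5556 × √(74/2) = 3.3793
Two-sided α = 0.05 → critical value z_{0.025} = 1.960.
Power = Φ(δ − 1.960) + Φ(−δ − 1.960) = Φ(1.419) + Φ(-5.339) = 0.9221 + 0.0000 = 0.9221.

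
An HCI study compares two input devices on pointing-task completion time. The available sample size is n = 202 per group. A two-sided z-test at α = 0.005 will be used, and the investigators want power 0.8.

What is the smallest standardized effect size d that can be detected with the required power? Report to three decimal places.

Need Φ(δ − 2.807) = 0.8, so δ = 2.807 + 0.842 = 3.649.
(The second rejection-region term Φ(−δ − z_{α/2}) is negligible and dropped.)
δ = d·√(n/2) ⇒ d = δ/√(n/2) = 3.649/√(202/2) = 0.3631.

d ≈ 0.363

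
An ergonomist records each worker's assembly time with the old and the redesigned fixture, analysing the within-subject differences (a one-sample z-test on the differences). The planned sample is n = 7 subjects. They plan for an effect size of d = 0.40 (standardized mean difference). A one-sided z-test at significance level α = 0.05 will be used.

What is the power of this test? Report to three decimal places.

Power ≈ 0.279

Noncentrality parameter: δ = d·√n = 0.40 × √7 = 1.0583
One-sided α = 0.05 → critical value z_{0.05} = 1.645.
Power = Φ(δ − 1.645) = Φ(-0.587) = 0.2788.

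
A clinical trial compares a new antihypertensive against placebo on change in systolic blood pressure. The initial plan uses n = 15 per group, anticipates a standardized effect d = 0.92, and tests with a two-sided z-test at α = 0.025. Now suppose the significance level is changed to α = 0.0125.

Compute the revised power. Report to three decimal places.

δ = d·√(n/2) = 0.92 × √(15/2) = 2.5195 (unchanged). New critical value: z_{0.0063} = 2.498.
Revised power = Φ(δ − 2.498) + Φ(−δ − 2.498) = Φ(0.022) + Φ(-5.017) = 0.5087 + 0.0000 = 0.5087.

Power ≈ 0.509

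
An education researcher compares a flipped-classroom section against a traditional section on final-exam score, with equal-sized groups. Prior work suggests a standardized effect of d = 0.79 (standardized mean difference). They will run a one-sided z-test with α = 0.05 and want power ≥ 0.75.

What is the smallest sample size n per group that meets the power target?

n = 18 per group

For power 0.75 need Φ(δ − z_{0.05}) = 0.75, so δ = z_{0.05} + z_{0.25} = 1.645 + 0.674 = 2.319.
δ = d·√(n/2) ⇒ n = 2(δ/d)² = 2 × (2.319 / 0.79)² = 17.24.
Rounding up, n = 18 per group.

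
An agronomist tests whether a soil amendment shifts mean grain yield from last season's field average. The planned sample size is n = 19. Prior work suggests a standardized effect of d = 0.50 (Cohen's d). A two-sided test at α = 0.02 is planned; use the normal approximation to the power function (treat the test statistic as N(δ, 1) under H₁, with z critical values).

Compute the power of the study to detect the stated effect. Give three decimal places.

Power ≈ 0.442

Noncentrality parameter: δ = d·√n = 0.50 × √19 = 2.1794
Two-sided α = 0.02 → critical value z_{0.01} = 2.326.
Power = Φ(δ − 2.326) + Φ(−δ − 2.326) = Φ(-0.147) + Φ(-4.506) = 0.4416 + 0.0000 = 0.4416.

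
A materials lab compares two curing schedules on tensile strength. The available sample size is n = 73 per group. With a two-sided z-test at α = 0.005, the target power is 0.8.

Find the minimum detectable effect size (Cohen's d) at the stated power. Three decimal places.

d ≈ 0.604

Required noncentrality: δ = z_{0.0025} + z_{0.20} = 2.807 + 0.842 = 3.649.
(Lower-tail contribution to power is negligible for δ > 0.)
δ = d·√(n/2) ⇒ d = δ/√(n/2) = 3.649/√(73/2) = 0.6039.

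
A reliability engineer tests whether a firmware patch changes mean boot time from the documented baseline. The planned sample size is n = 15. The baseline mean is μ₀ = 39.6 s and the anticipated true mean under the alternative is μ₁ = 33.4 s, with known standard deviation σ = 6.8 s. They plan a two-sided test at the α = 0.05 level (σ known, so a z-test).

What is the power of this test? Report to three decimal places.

Power ≈ 0.942

Standardized effect: d = |μ₁ − μ₀| / σ = |33.4 − 39.6| / 6.8 = 0.9118
Noncentrality parameter: δ = d·√n = 0.9118 × √15 = 3.5312
Two-sided α = 0.05 → critical value z_{0.025} = 1.960.
Power = Φ(δ − 1.960) + Φ(−δ − 1.960) = Φ(1.571) + Φ(-5.491) = 0.9419 + 0.0000 = 0.9419.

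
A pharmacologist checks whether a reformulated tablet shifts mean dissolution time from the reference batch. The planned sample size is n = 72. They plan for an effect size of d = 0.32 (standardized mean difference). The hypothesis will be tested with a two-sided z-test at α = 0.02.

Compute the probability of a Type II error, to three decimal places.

β ≈ 0.349

Noncentrality parameter: λ = d·√n = 0.32 × √72 = 2.7153
Critical value for a two-sided test at α = 0.02: z_{α/2} = 2.326.
Power = Φ(λ − 2.326) + Φ(−λ − 2.326) = Φ(0.389) + Φ(-5.042) = 0.6513 + 0.0000 = 0.6513.
Type II error: β = 1 − power = 1 − 0.6513 = 0.3487.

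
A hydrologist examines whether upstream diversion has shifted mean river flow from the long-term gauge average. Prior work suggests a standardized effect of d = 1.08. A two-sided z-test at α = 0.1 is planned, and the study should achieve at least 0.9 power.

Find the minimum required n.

n = 8

Set Φ(δ − 1.645) = 0.9; then δ − 1.645 = Φ⁻¹(0.9) = 1.282, giving δ = 2.926.
(Ignoring the negligible lower-tail rejection probability gives the usual closed-form inversion.)
δ = d·√n ⇒ n = (δ/d)² = (2.926 / 1.08)² = 7.34.
Round up to the next whole unit.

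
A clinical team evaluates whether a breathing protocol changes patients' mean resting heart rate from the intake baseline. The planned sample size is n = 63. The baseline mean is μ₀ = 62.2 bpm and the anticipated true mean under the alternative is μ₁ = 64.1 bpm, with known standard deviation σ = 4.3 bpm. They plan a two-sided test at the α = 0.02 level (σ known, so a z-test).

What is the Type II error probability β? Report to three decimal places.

Standardized effect: d = |μ₁ − μ₀| / σ = |64.1 − 62.2| / 4.3 = 0.4419
Noncentrality parameter: δ = d·√n = 0.4419 × √63 = 3.5072
Critical value for a two-sided test at α = 0.02: z_{α/2} = 2.326.
Power = Φ(δ − 2.326) + Φ(−δ − 2.326) = Φ(1.181) + Φ(-5.834) = 0.8812 + 0.0000 = 0.8812.
Type II error: β = 1 − power = 1 − 0.8812 = 0.1188.

β ≈ 0.119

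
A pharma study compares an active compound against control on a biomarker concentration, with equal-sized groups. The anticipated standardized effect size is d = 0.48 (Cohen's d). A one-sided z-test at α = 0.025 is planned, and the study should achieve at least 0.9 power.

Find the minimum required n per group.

n = 92 per group

Set Φ(δ − 1.960) = 0.9; then δ − 1.960 = Φ⁻¹(0.9) = 1.282, giving δ = 3.242.
δ = d·√(n/2) ⇒ n = 2(δ/d)² = 2 × (3.242 / 0.48)² = 91.21.
Round up to the next whole unit.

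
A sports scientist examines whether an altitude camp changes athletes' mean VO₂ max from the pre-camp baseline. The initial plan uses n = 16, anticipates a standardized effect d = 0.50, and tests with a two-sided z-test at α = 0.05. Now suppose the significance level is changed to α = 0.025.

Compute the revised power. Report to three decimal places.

δ = d·√n = 0.50 × √16 = 2.0000 (unchanged). New critical value: z_{0.0125} = 2.241.
Revised power = Φ(δ − 2.241) + Φ(−δ − 2.241) = Φ(-0.241) + Φ(-4.241) = 0.4046 + 0.0000 = 0.4046.

Power ≈ 0.405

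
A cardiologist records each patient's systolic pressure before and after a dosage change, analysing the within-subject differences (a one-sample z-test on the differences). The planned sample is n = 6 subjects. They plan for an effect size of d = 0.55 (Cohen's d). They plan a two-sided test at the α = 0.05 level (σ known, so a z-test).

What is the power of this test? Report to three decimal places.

Noncentrality parameter: δ = d·√n = 0.55 × √6 = 1.3472
Two-sided α = 0.05 → critical value z_{0.025} = 1.960.
Power = Φ(δ − 1.960) + Φ(−δ − 1.960) = Φ(-0.613) + Φ(-3.307) = 0.2700 + 0.0005 = 0.2705.

Power ≈ 0.270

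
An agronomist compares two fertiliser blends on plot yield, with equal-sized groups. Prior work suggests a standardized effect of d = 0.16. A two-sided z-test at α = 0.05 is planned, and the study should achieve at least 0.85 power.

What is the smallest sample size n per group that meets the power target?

n = 702 per group

Set Φ(δ − 1.960) = 0.85; then δ − 1.960 = Φ⁻¹(0.85) = 1.036, giving δ = 2.996.
(For δ > 0 the lower-tail rejection region contributes negligibly to power, so the one-term inversion is standard.)
δ = d·√(n/2) ⇒ n = 2(δ/d)² = 2 × (2.996 / 0.16)² = 701.44.
Rounding up, n = 702 per group.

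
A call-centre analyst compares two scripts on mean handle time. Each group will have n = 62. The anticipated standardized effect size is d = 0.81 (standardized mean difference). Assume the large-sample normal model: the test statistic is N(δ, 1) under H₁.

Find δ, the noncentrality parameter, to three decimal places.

δ ≈ 4.510

δ = d·√(n/2) = 0.81 × √(62/2) = 4.5099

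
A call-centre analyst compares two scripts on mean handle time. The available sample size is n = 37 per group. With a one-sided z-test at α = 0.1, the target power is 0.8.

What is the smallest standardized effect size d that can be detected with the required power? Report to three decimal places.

d ≈ 0.494

Need Φ(δ − 1.282) = 0.8, so δ = 1.282 + 0.842 = 2.123.
δ = d·√(n/2) ⇒ d = δ/√(n/2) = 2.123/√(37/2) = 0.4936.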